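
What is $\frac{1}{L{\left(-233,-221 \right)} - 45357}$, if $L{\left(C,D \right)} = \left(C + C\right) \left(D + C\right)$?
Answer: $\frac{1}{166207} \approx 6.0166 \cdot 10^{-6}$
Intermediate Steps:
$L{\left(C,D \right)} = 2 C \left(C + D\right)$
$\frac{1}{L{\left(-233,-221 \right)} - 45357} = \frac{1}{2 \left(-233\right) \left(-233 - 221\right) - 45357} = \frac{1}{2 \left(-233\right) \left(-454\right) - 45357} = \frac{1}{211564 - 45357} = \frac{1}{166207}$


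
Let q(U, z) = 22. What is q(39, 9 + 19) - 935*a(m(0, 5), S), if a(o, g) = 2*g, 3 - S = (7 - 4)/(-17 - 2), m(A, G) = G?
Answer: -111782/19 ≈ -5883.3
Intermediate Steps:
S = 60/19 (S = 3 - (7 - 4)/(-17 - 2) = 3 - 3/(-19) = 3 - 3*(-1)/19 = 3 - 1*(-3/19) = 3 + 3/19 = 60/19 ≈ 3.1579)
q(39, 9 + 19) - 935*a(m(0, 5), S) = 22 - 1870*60/19 = 22 - 935*120/19 = 22 - 112200/19 = -111782/19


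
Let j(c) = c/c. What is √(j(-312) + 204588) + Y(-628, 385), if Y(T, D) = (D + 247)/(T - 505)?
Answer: -632/1133 + √204589 ≈ 451.76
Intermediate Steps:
j(c) = 1
Y(T, D) = (247 + D)/(-505 + T)
√(j(-312) + 204588) + Y(-628, 385) = √(1 + 204588) + (247 + 385)/(-505 - 628) = √204589 + 632/(-1133) = √204589 - 1/1133*632 = √204589 - 632/1133 = -632/1133 + √204589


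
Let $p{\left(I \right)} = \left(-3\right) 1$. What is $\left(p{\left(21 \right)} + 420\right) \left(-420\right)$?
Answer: $-175140$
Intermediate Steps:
$p{\left(I \right)} = -3$
$\left(p{\left(21 \right)} + 420\right) \left(-420\right) = \left(-3 + 420\right) \left(-420\right) = 417 \left(-420\right) = -175140$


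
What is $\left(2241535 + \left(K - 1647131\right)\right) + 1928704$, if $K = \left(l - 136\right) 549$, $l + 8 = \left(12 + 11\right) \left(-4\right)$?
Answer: $2393544$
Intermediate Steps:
$l = -100$ ($l = -8 + \left(12 + 11\right) \left(-4\right) = -8 + 23 \left(-4\right) = -8 - 92 = -100$)
$K = -129564$ ($K = \left(-100 - 136\right) 549 = \left(-236\right) 549 = -129564$)
$\left(2241535 + \left(K - 1647131\right)\right) + 1928704 = \left(2241535 - 1776695\right) + 1928704 = 464840 + 1928704 = 2393544$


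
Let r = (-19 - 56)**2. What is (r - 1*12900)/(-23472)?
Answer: 2425/7824 ≈ 0.30994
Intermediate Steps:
r = 5625 (r = (-75)**2 = 5625)
(r - 1*12900)/(-23472) = (5625 - 1*12900)/(-23472) = (5625 - 12900)*(-1/23472) = -7275*(-1/23472) = 2425/7824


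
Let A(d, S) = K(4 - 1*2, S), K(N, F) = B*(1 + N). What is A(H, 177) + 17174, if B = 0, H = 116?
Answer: 17174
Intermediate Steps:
K(N, F) = 0 (K(N, F) = 0*(1 + N) = 0)
A(d, S) = 0
A(H, 177) + 17174 = 0 + 17174 = 17174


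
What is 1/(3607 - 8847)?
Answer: -1/5240 ≈ -0.00019084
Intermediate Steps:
1/(3607 - 8847) = 1/(-5240) = -1/5240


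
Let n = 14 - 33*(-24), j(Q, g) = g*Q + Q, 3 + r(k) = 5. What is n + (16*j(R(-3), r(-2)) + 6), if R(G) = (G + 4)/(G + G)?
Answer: 804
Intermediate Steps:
R(G) = (4 + G)/(2*G) (R(G) = (4 + G)/((2*G)) = (4 + G)*(1/(2*G)) = (4 + G)/(2*G))
r(k) = 2 (r(k) = -3 + 5 = 2)
j(Q, g) = Q + Q*g (j(Q, g) = Q*g + Q = Q + Q*g)
n = 806 (n = 14 + 792 = 806)
n + (16*j(R(-3), r(-2)) + 6) = 806 + (16*(((½)*(4 - 3)/(-3))*(1 + 2)) + 6) = 806 + (16*(((½)*(-⅓)*1)*3) + 6) = 806 + (16*(-⅙*3) + 6) = 806 + (16*(-½) + 6) = 806 + (-8 + 6) = 806 - 2 = 804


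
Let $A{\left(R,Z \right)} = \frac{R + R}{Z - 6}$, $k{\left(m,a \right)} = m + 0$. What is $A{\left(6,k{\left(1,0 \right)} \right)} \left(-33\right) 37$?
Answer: $\frac{14652}{5} \approx 2930.4$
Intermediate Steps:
$k{\left(m,a \right)} = m$
$A{\left(R,Z \right)} = \frac{2 R}{-6 + Z}$
$A{\left(6,k{\left(1,0 \right)} \right)} \left(-33\right) 37 = 2 \cdot 6 \frac{1}{-6 + 1} \left(-33\right) 37 = 2 \cdot 6 \frac{1}{-5} \left(-33\right) 37 = 2 \cdot 6 \left(- \frac{1}{5}\right) \left(-33\right) 37 = \left(- \frac{12}{5}\right) \left(-33\right) 37 = \frac{396}{5} \cdot 37 = \frac{14652}{5}$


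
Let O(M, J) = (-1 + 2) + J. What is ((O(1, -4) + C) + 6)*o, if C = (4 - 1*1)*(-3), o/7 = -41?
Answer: 1722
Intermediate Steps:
O(M, J) = 1 + J
o = -287 (o = 7*(-41) = -287)
C = -9 (C = (4 - 1)*(-3) = 3*(-3) = -9)
((O(1, -4) + C) + 6)*o = (((1 - 4) - 9) + 6)*(-287) = ((-3 - 9) + 6)*(-287) = (-12 + 6)*(-287) = -6*(-287) = 1722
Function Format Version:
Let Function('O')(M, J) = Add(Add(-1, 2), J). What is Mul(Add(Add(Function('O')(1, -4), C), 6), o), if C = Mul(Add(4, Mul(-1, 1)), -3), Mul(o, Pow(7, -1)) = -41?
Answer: 1722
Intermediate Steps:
Function('O')(M, J) = Add(1, J)
o = -287 (o = Mul(7, -41) = -287)
C = -9 (C = Mul(Add(4, -1), -3) = Mul(3, -3) = -9)
Mul(Add(Add(Function('O')(1, -4), C), 6), o) = Mul(Add(Add(Add(1, -4), -9), 6), -287) = Mul(Add(Add(-3, -9), 6), -287) = Mul(Add(-12, 6), -287) = Mul(-6, -287) = 1722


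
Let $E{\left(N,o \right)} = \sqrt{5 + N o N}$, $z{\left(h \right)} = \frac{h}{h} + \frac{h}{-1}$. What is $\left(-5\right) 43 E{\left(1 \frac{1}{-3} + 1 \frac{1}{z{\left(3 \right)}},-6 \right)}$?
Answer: $- \frac{215 \sqrt{30}}{6} \approx -196.27$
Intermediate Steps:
$z{\left(h \right)} = 1 - h$ ($z{\left(h \right)} = 1 + h \left(-1\right) = 1 - h$)
$E{\left(N,o \right)} = \sqrt{5 + o N^{2}}$
$\left(-5\right) 43 E{\left(1 \frac{1}{-3} + 1 \frac{1}{z{\left(3 \right)}},-6 \right)} = \left(-5\right) 43 \sqrt{5 - 6 \left(1 \frac{1}{-3} + 1 \frac{1}{1 - 3}\right)^{2}} = - 215 \sqrt{5 - 6 \left(1 \left(- \frac{1}{3}\right) + 1 \frac{1}{1 - 3}\right)^{2}} = - 215 \sqrt{5 - 6 \left(- \frac{1}{3} + 1 \frac{1}{-2}\right)^{2}} = - 215 \sqrt{5 - 6 \left(- \frac{1}{3} + 1 \left(- \frac{1}{2}\right)\right)^{2}} = - 215 \sqrt{5 - 6 \left(- \frac{1}{3} - \frac{1}{2}\right)^{2}} = - 215 \sqrt{5 - 6 \left(- \frac{5}{6}\right)^{2}} = - 215 \sqrt{5 - \frac{25}{6}} = - 215 \sqrt{\frac{5}{6}} = - 215 \frac{\sqrt{30}}{6} = - \frac{215 \sqrt{30}}{6}$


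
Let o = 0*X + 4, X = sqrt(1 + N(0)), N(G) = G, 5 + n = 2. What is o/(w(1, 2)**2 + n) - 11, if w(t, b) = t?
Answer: -13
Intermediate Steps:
n = -3 (n = -5 + 2 = -3)
X = 1 (X = sqrt(1 + 0) = sqrt(1) = 1)
o = 4 (o = 0*1 + 4 = 0 + 4 = 4)
o/(w(1, 2)**2 + n) - 11 = 4/(1**2 - 3) - 11 = 4/(1 - 3) - 11 = 4/(-2) - 11 = 4*(-1/2) - 11 = -2 - 11 = -13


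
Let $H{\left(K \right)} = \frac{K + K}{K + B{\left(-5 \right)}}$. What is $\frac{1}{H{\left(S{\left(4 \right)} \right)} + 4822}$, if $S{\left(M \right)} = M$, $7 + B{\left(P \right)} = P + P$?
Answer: $\frac{13}{62678} \approx 0.00020741$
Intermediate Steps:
$B{\left(P \right)} = -7 + 2 P$ ($B{\left(P \right)} = -7 + \left(P + P\right) = -7 + 2 P$)
$H{\left(K \right)} = \frac{2 K}{-17 + K}$ ($H{\left(K \right)} = \frac{K + K}{K + \left(-7 + 2 \left(-5\right)\right)} = \frac{2 K}{K - 17} = \frac{2 K}{-17 + K}$)
$\frac{1}{H{\left(S{\left(4 \right)} \right)} + 4822} = \frac{1}{2 \cdot 4 \frac{1}{-17 + 4} + 4822} = \frac{1}{2 \cdot 4 \frac{1}{-13} + 4822} = \frac{1}{2 \cdot 4 \left(- \frac{1}{13}\right) + 4822} = \frac{1}{- \frac{8}{13} + 4822} = \frac{1}{\frac{62678}{13}} = \frac{13}{62678}$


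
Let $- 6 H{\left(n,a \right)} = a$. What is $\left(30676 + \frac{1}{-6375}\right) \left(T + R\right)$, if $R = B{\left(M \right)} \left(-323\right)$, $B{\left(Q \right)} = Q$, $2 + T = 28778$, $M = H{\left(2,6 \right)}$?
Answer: $\frac{5690585861401}{6375} \approx 8.9264 \cdot 10^{8}$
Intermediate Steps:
$H{\left(n,a \right)} = - \frac{a}{6}$
$M = -1$ ($M = \left(- \frac{1}{6}\right) 6 = -1$)
$T = 28776$ ($T = -2 + 28778 = 28776$)
$R = 323$ ($R = \left(-1\right) \left(-323\right) = 323$)
$\left(30676 + \frac{1}{-6375}\right) \left(T + R\right) = \left(30676 + \frac{1}{-6375}\right) \left(28776 + 323\right) = \left(30676 - \frac{1}{6375}\right) 29099 = \frac{195559499}{6375} \cdot 29099 = \frac{5690585861401}{6375}$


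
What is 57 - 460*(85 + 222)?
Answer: -141163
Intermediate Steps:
57 - 460*(85 + 222) = 57 - 460*307 = 57 - 141220 = -141163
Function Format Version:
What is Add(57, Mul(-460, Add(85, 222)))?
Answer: -141163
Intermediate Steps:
Add(57, Mul(-460, Add(85, 222))) = Add(57, Mul(-460, 307)) = Add(57, -141220) = -141163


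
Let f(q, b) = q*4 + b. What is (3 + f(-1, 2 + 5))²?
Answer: 36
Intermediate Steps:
f(q, b) = b + 4*q (f(q, b) = 4*q + b = b + 4*q)
(3 + f(-1, 2 + 5))² = (3 + ((2 + 5) + 4*(-1)))² = (3 + (7 - 4))² = (3 + 3)² = 6² = 36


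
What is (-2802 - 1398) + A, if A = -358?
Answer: -4558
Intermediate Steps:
(-2802 - 1398) + A = (-2802 - 1398) - 358 = -4200 - 358 = -4558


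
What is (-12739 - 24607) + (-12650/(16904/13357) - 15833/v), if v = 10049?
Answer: -4021054429949/84934148 ≈ -47343.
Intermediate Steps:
(-12739 - 24607) + (-12650/(16904/13357) - 15833/v) = (-12739 - 24607) + (-12650/(16904/13357) - 15833/10049) = -37346 + (-12650/(16904*(1/13357)) - 15833*1/10049) = -37346 + (-12650/16904/13357 - 15833/10049) = -37346 + (-12650*13357/16904 - 15833/10049) = -37346 + (-84483025/8452 - 15833/10049) = -37346 - 849103738741/84934148 = -4021054429949/84934148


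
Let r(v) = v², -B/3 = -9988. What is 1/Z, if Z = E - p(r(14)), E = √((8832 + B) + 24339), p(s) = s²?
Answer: -38416/1475725921 - 3*√7015/1475725921 ≈ -2.6202e-5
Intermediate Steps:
B = 29964 (B = -3*(-9988) = 29964)
E = 3*√7015 (E = √((8832 + 29964) + 24339) = √(38796 + 24339) = √63135 = 3*√7015 ≈ 251.27)
Z = -38416 + 3*√7015 (Z = 3*√7015 - (14²)² = 3*√7015 - 1*196² = 3*√7015 - 1*38416 = 3*√7015 - 38416 = -38416 + 3*√7015 ≈ -38165.)
1/Z = 1/(-38416 + 3*√7015)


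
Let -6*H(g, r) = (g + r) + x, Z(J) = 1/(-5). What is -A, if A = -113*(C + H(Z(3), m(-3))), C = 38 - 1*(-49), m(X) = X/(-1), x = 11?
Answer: 95711/10 ≈ 9571.1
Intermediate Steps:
Z(J) = -⅕
m(X) = -X (m(X) = X*(-1) = -X)
H(g, r) = -11/6 - g/6 - r/6 (H(g, r) = -((g + r) + 11)/6 = -(11 + g + r)/6 = -11/6 - g/6 - r/6)
C = 87 (C = 38 + 49 = 87)
A = -95711/10 (A = -113*(87 + (-11/6 - ⅙*(-⅕) - (-1)*(-3)/6)) = -113*(87 + (-11/6 + 1/30 - ⅙*3)) = -113*(87 + (-11/6 + 1/30 - ½)) = -113*(87 - 23/10) = -113*847/10 = -95711/10 ≈ -9571.1)
-A = -1*(-95711/10) = 95711/10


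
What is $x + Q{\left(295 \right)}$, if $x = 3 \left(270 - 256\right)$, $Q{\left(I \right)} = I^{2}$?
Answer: $87067$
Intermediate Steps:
$x = 42$ ($x = 3 \cdot 14 = 42$)
$x + Q{\left(295 \right)} = 42 + 295^{2} = 42 + 87025 = 87067$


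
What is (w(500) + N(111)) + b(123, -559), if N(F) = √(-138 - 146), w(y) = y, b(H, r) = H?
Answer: 623 + 2*I*√71 ≈ 623.0 + 16.852*I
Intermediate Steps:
N(F) = 2*I*√71 (N(F) = √(-284) = 2*I*√71)
(w(500) + N(111)) + b(123, -559) = (500 + 2*I*√71) + 123 = 623 + 2*I*√71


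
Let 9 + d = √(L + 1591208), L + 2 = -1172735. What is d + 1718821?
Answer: 1718812 + √418471 ≈ 1.7195e+6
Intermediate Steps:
L = -1172737 (L = -2 - 1172735 = -1172737)
d = -9 + √418471 (d = -9 + √(-1172737 + 1591208) = -9 + √418471 ≈ 637.89)
d + 1718821 = (-9 + √418471) + 1718821 = 1718812 + √418471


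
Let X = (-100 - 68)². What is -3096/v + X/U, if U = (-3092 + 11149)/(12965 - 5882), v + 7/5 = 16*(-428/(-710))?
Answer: 82326145032/3368977 ≈ 24437.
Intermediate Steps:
X = 28224 (X = (-168)² = 28224)
v = 2927/355 (v = -7/5 + 16*(-428/(-710)) = -7/5 + 16*(-428*(-1/710)) = -7/5 + 16*(214/355) = -7/5 + 3424/355 = 2927/355 ≈ 8.2451)
U = 8057/7083 ≈ 1.1375
-3096/v + X/U = -3096/2927/355 + 28224/(8057/7083) = -3096*355/2927 + 28224*(7083/8057) = -1099080/2927 + 28558656/1151 = 82326145032/3368977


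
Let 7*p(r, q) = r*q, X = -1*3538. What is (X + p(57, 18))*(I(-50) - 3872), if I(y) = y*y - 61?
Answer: 34019420/7 ≈ 4.8599e+6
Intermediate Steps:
X = -3538
p(r, q) = q*r/7 (p(r, q) = (r*q)/7 = (q*r)/7 = q*r/7)
I(y) = -61 + y² (I(y) = y² - 61 = -61 + y²)
(X + p(57, 18))*(I(-50) - 3872) = (-3538 + (⅐)*18*57)*((-61 + (-50)²) - 3872) = (-3538 + 1026/7)*((-61 + 2500) - 3872) = -23740*(2439 - 3872)/7 = -23740/7*(-1433) = 34019420/7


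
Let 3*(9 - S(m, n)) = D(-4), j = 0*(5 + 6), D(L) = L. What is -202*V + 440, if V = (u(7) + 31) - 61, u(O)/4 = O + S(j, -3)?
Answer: -22516/3 ≈ -7505.3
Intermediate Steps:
j = 0 (j = 0*11 = 0)
S(m, n) = 31/3 (S(m, n) = 9 - ⅓*(-4) = 9 + 4/3 = 31/3)
u(O) = 124/3 + 4*O (u(O) = 4*(O + 31/3) = 4*(31/3 + O) = 124/3 + 4*O)
V = 118/3 (V = ((124/3 + 4*7) + 31) - 61 = ((124/3 + 28) + 31) - 61 = (208/3 + 31) - 61 = 301/3 - 61 = 118/3 ≈ 39.333)
-202*V + 440 = -202*118/3 + 440 = -23836/3 + 440 = -22516/3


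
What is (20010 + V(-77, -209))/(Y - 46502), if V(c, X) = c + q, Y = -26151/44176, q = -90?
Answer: -876584368/2054298503 ≈ -0.42671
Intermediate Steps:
Y = -26151/44176 (Y = -26151*1/44176 = -26151/44176 ≈ -0.59197)
V(c, X) = -90 + c (V(c, X) = c - 90 = -90 + c)
(20010 + V(-77, -209))/(Y - 46502) = (20010 + (-90 - 77))/(-26151/44176 - 46502) = (20010 - 167)/(-2054298503/44176) = 19843*(-44176/2054298503) = -876584368/2054298503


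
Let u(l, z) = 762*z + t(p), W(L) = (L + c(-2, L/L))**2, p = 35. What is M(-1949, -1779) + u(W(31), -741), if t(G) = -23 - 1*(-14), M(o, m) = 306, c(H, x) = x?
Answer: -564345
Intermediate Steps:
t(G) = -9 (t(G) = -23 + 14 = -9)
W(L) = (1 + L)**2 (W(L) = (L + L/L)**2 = (L + 1)**2 = (1 + L)**2)
u(l, z) = -9 + 762*z (u(l, z) = 762*z - 9 = -9 + 762*z)
M(-1949, -1779) + u(W(31), -741) = 306 + (-9 + 762*(-741)) = 306 + (-9 - 564642) = 306 - 564651 = -564345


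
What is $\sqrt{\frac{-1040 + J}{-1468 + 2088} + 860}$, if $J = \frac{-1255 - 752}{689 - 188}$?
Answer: $\frac{\sqrt{2300401270135}}{51770} \approx 29.297$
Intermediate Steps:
$J = - \frac{669}{167}$ ($J = - \frac{2007}{501} = \left(-2007\right) \frac{1}{501} = - \frac{669}{167} \approx -4.006$)
$\sqrt{\frac{-1040 + J}{-1468 + 2088} + 860} = \sqrt{\frac{-1040 - \frac{669}{167}}{-1468 + 2088} + 860} = \sqrt{- \frac{174349}{167 \cdot 620} + 860} = \sqrt{\left(- \frac{174349}{167}\right) \frac{1}{620} + 860} = \sqrt{- \frac{174349}{103540} + 860} = \sqrt{\frac{88870051}{103540}} = \frac{\sqrt{2300401270135}}{51770}$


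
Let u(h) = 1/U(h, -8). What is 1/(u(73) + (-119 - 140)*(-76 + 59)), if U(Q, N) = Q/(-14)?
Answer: 73/321405 ≈ 0.00022713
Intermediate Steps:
U(Q, N) = -Q/14 (U(Q, N) = Q*(-1/14) = -Q/14)
u(h) = -14/h (u(h) = 1/(-h/14) = -14/h)
1/(u(73) + (-119 - 140)*(-76 + 59)) = 1/(-14/73 + (-119 - 140)*(-76 + 59)) = 1/(-14*1/73 - 259*(-17)) = 1/(-14/73 + 4403) = 1/(321405/73) = 73/321405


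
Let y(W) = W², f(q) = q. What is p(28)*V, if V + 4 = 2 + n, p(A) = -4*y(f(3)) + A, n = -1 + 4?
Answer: -8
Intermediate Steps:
n = 3
p(A) = -36 + A (p(A) = -4*3² + A = -4*9 + A = -36 + A)
V = 1 (V = -4 + (2 + 3) = -4 + 5 = 1)
p(28)*V = (-36 + 28)*1 = -8*1 = -8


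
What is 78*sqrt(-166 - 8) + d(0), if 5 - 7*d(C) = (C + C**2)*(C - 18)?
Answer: 5/7 + 78*I*sqrt(174) ≈ 0.71429 + 1028.9*I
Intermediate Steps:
d(C) = 5/7 - (-18 + C)*(C + C**2)/7 (d(C) = 5/7 - (C + C**2)*(C - 18)/7 = 5/7 - (C + C**2)*(-18 + C)/7 = 5/7 - (-18 + C)*(C + C**2)/7)
78*sqrt(-166 - 8) + d(0) = 78*sqrt(-166 - 8) + (5/7 - 1/7*0**3 + (17/7)*0**2 + (18/7)*0) = 78*sqrt(-174) + (5/7 - 1/7*0 + (17/7)*0 + 0) = 78*(I*sqrt(174)) + (5/7 + 0 + 0 + 0) = 78*I*sqrt(174) + 5/7 = 5/7 + 78*I*sqrt(174)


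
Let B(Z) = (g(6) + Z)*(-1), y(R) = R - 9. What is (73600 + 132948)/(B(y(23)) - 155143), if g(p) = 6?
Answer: -206548/155163 ≈ -1.3312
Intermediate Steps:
y(R) = -9 + R
B(Z) = -6 - Z (B(Z) = (6 + Z)*(-1) = -6 - Z)
(73600 + 132948)/(B(y(23)) - 155143) = (73600 + 132948)/((-6 - (-9 + 23)) - 155143) = 206548/((-6 - 1*14) - 155143) = 206548/((-6 - 14) - 155143) = 206548/(-20 - 155143) = 206548/(-155163) = 206548*(-1/155163) = -206548/155163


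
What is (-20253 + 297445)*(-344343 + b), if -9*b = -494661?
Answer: -240642017264/3 ≈ -8.0214e+10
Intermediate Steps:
b = 164887/3 (b = -⅑*(-494661) = 164887/3 ≈ 54962.)
(-20253 + 297445)*(-344343 + b) = (-20253 + 297445)*(-344343 + 164887/3) = 277192*(-868142/3) = -240642017264/3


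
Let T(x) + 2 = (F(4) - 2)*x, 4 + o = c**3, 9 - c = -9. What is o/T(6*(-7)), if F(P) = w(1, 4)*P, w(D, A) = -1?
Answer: 2914/125 ≈ 23.312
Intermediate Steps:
c = 18 (c = 9 - 1*(-9) = 9 + 9 = 18)
F(P) = -P
o = 5828 (o = -4 + 18**3 = -4 + 5832 = 5828)
T(x) = -2 - 6*x (T(x) = -2 + (-1*4 - 2)*x = -2 + (-4 - 2)*x = -2 - 6*x)
o/T(6*(-7)) = 5828/(-2 - 36*(-7)) = 5828/(-2 - 6*(-42)) = 5828/(-2 + 252) = 5828/250 = 5828*(1/250) = 2914/125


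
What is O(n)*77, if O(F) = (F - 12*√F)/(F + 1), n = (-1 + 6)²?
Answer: -2695/26 ≈ -103.65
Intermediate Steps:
n = 25 (n = 5² = 25)
O(F) = (F - 12*√F)/(1 + F)
O(n)*77 = ((25 - 12*√25)/(1 + 25))*77 = ((25 - 12*5)/26)*77 = ((25 - 60)/26)*77 = ((1/26)*(-35))*77 = -35/26*77 = -2695/26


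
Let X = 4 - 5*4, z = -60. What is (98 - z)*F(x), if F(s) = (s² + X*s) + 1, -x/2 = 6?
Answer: 53246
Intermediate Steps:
X = -16 (X = 4 - 20 = -16)
x = -12 (x = -2*6 = -12)
F(s) = 1 + s² - 16*s (F(s) = (s² - 16*s) + 1 = 1 + s² - 16*s)
(98 - z)*F(x) = (98 - 1*(-60))*(1 + (-12)² - 16*(-12)) = (98 + 60)*(1 + 144 + 192) = 158*337 = 53246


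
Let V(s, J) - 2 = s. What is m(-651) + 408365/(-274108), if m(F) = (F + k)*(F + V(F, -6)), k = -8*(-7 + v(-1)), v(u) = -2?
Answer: 206320683235/274108 ≈ 7.5270e+5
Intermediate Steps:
V(s, J) = 2 + s
k = 72 (k = -8*(-7 - 2) = -8*(-9) = 72)
m(F) = (2 + 2*F)*(72 + F) (m(F) = (F + 72)*(F + (2 + F)) = (72 + F)*(2 + 2*F) = (2 + 2*F)*(72 + F))
m(-651) + 408365/(-274108) = (144 + 2*(-651)² + 146*(-651)) + 408365/(-274108) = (144 + 2*423801 - 95046) + 408365*(-1/274108) = (144 + 847602 - 95046) - 408365/274108 = 752700 - 408365/274108 = 206320683235/274108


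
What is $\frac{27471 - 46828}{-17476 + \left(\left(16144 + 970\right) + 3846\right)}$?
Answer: $- \frac{1489}{268} \approx -5.556$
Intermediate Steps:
$\frac{27471 - 46828}{-17476 + \left(\left(16144 + 970\right) + 3846\right)} = - \frac{19357}{-17476 + \left(17114 + 3846\right)} = - \frac{19357}{-17476 + 20960} = - \frac{19357}{3484} = \left(-19357\right) \frac{1}{3484} = - \frac{1489}{268}$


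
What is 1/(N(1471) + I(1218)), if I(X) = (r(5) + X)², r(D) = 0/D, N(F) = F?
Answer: 1/1484995 ≈ 6.7340e-7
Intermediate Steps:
r(D) = 0
I(X) = X² (I(X) = (0 + X)² = X²)
1/(N(1471) + I(1218)) = 1/(1471 + 1218²) = 1/(1471 + 1483524) = 1/1484995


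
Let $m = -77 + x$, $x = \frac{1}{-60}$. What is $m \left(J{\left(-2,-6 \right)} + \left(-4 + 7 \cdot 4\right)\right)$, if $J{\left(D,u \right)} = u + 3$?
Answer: $- \frac{32347}{20} \approx -1617.3$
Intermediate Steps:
$J{\left(D,u \right)} = 3 + u$
$x = - \frac{1}{60} \approx -0.016667$
$m = - \frac{4621}{60}$ ($m = -77 - \frac{1}{60} = - \frac{4621}{60} \approx -77.017$)
$m \left(J{\left(-2,-6 \right)} + \left(-4 + 7 \cdot 4\right)\right) = - \frac{4621 \left(\left(3 - 6\right) + \left(-4 + 7 \cdot 4\right)\right)}{60} = - \frac{4621 \left(-3 + \left(-4 + 28\right)\right)}{60} = - \frac{4621 \left(-3 + 24\right)}{60} = \left(- \frac{4621}{60}\right) 21 = - \frac{32347}{20}$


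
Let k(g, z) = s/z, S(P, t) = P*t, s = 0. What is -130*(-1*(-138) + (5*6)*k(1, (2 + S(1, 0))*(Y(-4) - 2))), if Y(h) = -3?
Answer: -17940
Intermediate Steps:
k(g, z) = 0 (k(g, z) = 0/z = 0)
-130*(-1*(-138) + (5*6)*k(1, (2 + S(1, 0))*(Y(-4) - 2))) = -130*(-1*(-138) + (5*6)*0) = -130*(138 + 30*0) = -130*(138 + 0) = -130*138 = -17940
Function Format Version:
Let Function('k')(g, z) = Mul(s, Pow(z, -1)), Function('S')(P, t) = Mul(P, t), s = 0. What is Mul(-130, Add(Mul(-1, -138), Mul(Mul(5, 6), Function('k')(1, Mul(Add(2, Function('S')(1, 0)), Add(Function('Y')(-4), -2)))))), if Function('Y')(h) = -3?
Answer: -17940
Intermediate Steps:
Function('k')(g, z) = 0 (Function('k')(g, z) = Mul(0, Pow(z, -1)) = 0)
Mul(-130, Add(Mul(-1, -138), Mul(Mul(5, 6), Function('k')(1, Mul(Add(2, Function('S')(1, 0)), Add(Function('Y')(-4), -2)))))) = Mul(-130, Add(Mul(-1, -138), Mul(Mul(5, 6), 0))) = Mul(-130, Add(138, Mul(30, 0))) = Mul(-130, Add(138, 0)) = Mul(-130, 138) = -17940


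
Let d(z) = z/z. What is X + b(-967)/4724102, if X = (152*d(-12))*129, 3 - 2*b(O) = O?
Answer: 92630192501/4724102 ≈ 19608.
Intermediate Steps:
d(z) = 1
b(O) = 3/2 - O/2
X = 19608 (X = (152*1)*129 = 152*129 = 19608)
X + b(-967)/4724102 = 19608 + (3/2 - ½*(-967))/4724102 = 19608 + (3/2 + 967/2)*(1/4724102) = 19608 + 485*(1/4724102) = 19608 + 485/4724102 = 92630192501/4724102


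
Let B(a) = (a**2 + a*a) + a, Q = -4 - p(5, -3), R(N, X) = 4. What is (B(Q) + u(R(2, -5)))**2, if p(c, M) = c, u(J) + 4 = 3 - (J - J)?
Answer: 23104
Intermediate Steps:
u(J) = -1 (u(J) = -4 + (3 - (J - J)) = -4 + (3 - 1*0) = -4 + (3 + 0) = -4 + 3 = -1)
Q = -9 (Q = -4 - 1*5 = -4 - 5 = -9)
B(a) = a + 2*a**2 (B(a) = (a**2 + a**2) + a = 2*a**2 + a = a + 2*a**2)
(B(Q) + u(R(2, -5)))**2 = (-9*(1 + 2*(-9)) - 1)**2 = (-9*(1 - 18) - 1)**2 = (-9*(-17) - 1)**2 = (153 - 1)**2 = 152**2 = 23104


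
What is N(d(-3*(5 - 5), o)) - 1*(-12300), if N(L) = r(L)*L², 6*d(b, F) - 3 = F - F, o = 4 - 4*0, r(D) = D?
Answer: 98401/8 ≈ 12300.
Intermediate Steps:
o = 4 (o = 4 + 0 = 4)
d(b, F) = ½ (d(b, F) = ½ + (F - F)/6 = ½ + (⅙)*0 = ½ + 0 = ½)
N(L) = L³ (N(L) = L*L² = L³)
N(d(-3*(5 - 5), o)) - 1*(-12300) = (½)³ - 1*(-12300) = ⅛ + 12300 = 98401/8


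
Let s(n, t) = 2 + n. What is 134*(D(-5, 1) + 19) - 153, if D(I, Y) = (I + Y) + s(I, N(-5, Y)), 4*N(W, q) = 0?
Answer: 1455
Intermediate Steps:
N(W, q) = 0 (N(W, q) = (¼)*0 = 0)
D(I, Y) = 2 + Y + 2*I (D(I, Y) = (I + Y) + (2 + I) = 2 + Y + 2*I)
134*(D(-5, 1) + 19) - 153 = 134*((2 + 1 + 2*(-5)) + 19) - 153 = 134*((2 + 1 - 10) + 19) - 153 = 134*(-7 + 19) - 153 = 134*12 - 153 = 1608 - 153 = 1455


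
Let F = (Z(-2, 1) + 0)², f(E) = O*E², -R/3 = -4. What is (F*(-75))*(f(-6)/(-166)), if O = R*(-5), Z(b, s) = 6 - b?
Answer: -5184000/83 ≈ -62458.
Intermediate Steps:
R = 12 (R = -3*(-4) = 12)
O = -60 (O = 12*(-5) = -60)
f(E) = -60*E²
F = 64 (F = ((6 - 1*(-2)) + 0)² = ((6 + 2) + 0)² = (8 + 0)² = 8² = 64)
(F*(-75))*(f(-6)/(-166)) = (64*(-75))*(-60*(-6)²/(-166)) = -4800*(-60*36)*(-1)/166 = -(-10368000)*(-1)/166 = -4800*1080/83 = -5184000/83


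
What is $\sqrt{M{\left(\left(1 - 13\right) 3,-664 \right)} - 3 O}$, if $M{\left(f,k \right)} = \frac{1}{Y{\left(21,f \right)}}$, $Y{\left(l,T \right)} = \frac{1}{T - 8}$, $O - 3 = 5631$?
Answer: $i \sqrt{16946} \approx 130.18 i$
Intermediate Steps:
$O = 5634$ ($O = 3 + 5631 = 5634$)
$Y{\left(l,T \right)} = \frac{1}{-8 + T}$
$M{\left(f,k \right)} = -8 + f$ ($M{\left(f,k \right)} = \frac{1}{\frac{1}{-8 + f}} = -8 + f$)
$\sqrt{M{\left(\left(1 - 13\right) 3,-664 \right)} - 3 O} = \sqrt{\left(-8 + \left(1 - 13\right) 3\right) - 16902} = \sqrt{\left(-8 - 36\right) - 16902} = \sqrt{-44 - 16902} = \sqrt{-16946} = i \sqrt{16946}$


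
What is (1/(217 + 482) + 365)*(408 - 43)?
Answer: 93124640/699 ≈ 1.3323e+5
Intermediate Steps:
(1/(217 + 482) + 365)*(408 - 43) = (1/699 + 365)*365 = (255136/699)*365 = 93124640/699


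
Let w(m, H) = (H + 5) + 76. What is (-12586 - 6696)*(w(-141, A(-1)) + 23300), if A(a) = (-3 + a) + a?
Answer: -450736032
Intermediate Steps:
A(a) = -3 + 2*a
w(m, H) = 81 + H (w(m, H) = (5 + H) + 76 = 81 + H)
(-12586 - 6696)*(w(-141, A(-1)) + 23300) = (-12586 - 6696)*((81 + (-3 + 2*(-1))) + 23300) = -19282*((81 + (-3 - 2)) + 23300) = -19282*((81 - 5) + 23300) = -19282*(76 + 23300) = -19282*23376 = -450736032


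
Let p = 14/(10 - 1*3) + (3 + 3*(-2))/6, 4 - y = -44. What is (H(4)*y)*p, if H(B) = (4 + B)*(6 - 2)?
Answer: 2304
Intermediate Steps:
H(B) = 16 + 4*B (H(B) = (4 + B)*4 = 16 + 4*B)
y = 48 (y = 4 - 1*(-44) = 4 + 44 = 48)
p = 3/2 (p = 14/(10 - 3) + (3 - 6)*(⅙) = 14/7 - 3*⅙ = 14*(⅐) - ½ = 2 - ½ = 3/2 ≈ 1.5000)
(H(4)*y)*p = ((16 + 4*4)*48)*(3/2) = ((16 + 16)*48)*(3/2) = (32*48)*(3/2) = 1536*(3/2) = 2304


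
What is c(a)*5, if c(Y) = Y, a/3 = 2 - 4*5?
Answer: -270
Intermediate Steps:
a = -54 (a = 3*(2 - 4*5) = 3*(2 - 20) = 3*(-18) = -54)
c(a)*5 = -54*5 = -270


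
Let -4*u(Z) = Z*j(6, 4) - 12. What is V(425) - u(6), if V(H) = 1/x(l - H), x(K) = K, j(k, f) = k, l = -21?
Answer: 2675/446 ≈ 5.9978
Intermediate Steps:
u(Z) = 3 - 3*Z/2 (u(Z) = -(Z*6 - 12)/4 = -(6*Z - 12)/4 = -(-12 + 6*Z)/4 = 3 - 3*Z/2)
V(H) = 1/(-21 - H)
V(425) - u(6) = -1/(21 + 425) - (3 - 3/2*6) = -1/446 - (3 - 9) = -1*1/446 - 1*(-6) = -1/446 + 6 = 2675/446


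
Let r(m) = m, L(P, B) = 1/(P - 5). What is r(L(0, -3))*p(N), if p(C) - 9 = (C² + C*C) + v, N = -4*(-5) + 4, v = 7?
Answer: -1168/5 ≈ -233.60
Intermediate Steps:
L(P, B) = 1/(-5 + P)
N = 24 (N = 20 + 4 = 24)
p(C) = 16 + 2*C² (p(C) = 9 + ((C² + C*C) + 7) = 9 + ((C² + C²) + 7) = 9 + (2*C² + 7) = 9 + (7 + 2*C²) = 16 + 2*C²)
r(L(0, -3))*p(N) = (16 + 2*24²)/(-5 + 0) = (16 + 2*576)/(-5) = -(16 + 1152)/5 = -⅕*1168 = -1168/5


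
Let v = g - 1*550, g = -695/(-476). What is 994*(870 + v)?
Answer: 10864065/34 ≈ 3.1953e+5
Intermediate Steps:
g = 695/476 (g = -695*(-1/476) = 695/476 ≈ 1.4601)
v = -261105/476 (v = 695/476 - 1*550 = 695/476 - 550 = -261105/476 ≈ -548.54)
994*(870 + v) = 994*(870 - 261105/476) = 994*(153015/476) = 10864065/34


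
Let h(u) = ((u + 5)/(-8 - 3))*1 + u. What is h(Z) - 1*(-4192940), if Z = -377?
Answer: 46118565/11 ≈ 4.1926e+6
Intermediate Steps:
h(u) = -5/11 + 10*u/11 (h(u) = ((5 + u)/(-11))*1 + u = ((5 + u)*(-1/11))*1 + u = (-5/11 - u/11)*1 + u = (-5/11 - u/11) + u = -5/11 + 10*u/11)
h(Z) - 1*(-4192940) = (-5/11 + (10/11)*(-377)) - 1*(-4192940) = (-5/11 - 3770/11) + 4192940 = -3775/11 + 4192940 = 46118565/11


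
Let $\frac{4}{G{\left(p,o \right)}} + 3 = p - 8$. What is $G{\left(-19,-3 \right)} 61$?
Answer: $- \frac{122}{15} \approx -8.1333$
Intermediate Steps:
$G{\left(p,o \right)} = \frac{4}{-11 + p}$ ($G{\left(p,o \right)} = \frac{4}{-3 + \left(p - 8\right)} = \frac{4}{-3 + \left(-8 + p\right)} = \frac{4}{-11 + p}$)
$G{\left(-19,-3 \right)} 61 = \frac{4}{-11 - 19} \cdot 61 = \frac{4}{-30} \cdot 61 = 4 \left(- \frac{1}{30}\right) 61 = \left(- \frac{2}{15}\right) 61 = - \frac{122}{15}$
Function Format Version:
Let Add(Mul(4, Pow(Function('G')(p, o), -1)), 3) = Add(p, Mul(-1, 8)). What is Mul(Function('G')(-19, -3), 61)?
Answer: Rational(-122, 15) ≈ -8.1333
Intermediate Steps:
Function('G')(p, o) = Mul(4, Pow(Add(-11, p), -1)) (Function('G')(p, o) = Mul(4, Pow(Add(-3, Add(p, Mul(-1, 8))), -1)) = Mul(4, Pow(Add(-3, Add(p, -8)), -1)) = Mul(4, Pow(Add(-3, Add(-8, p)), -1)) = Mul(4, Pow(Add(-11, p), -1)))
Mul(Function('G')(-19, -3), 61) = Mul(Mul(4, Pow(Add(-11, -19), -1)), 61) = Mul(Mul(4, Pow(-30, -1)), 61) = Mul(Mul(4, Rational(-1, 30)), 61) = Mul(Rational(-2, 15), 61) = Rational(-122, 15)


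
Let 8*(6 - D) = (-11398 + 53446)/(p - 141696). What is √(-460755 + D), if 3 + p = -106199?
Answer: I*√7078649943318177/123949 ≈ 678.79*I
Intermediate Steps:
p = -106202 (p = -3 - 106199 = -106202)
D = 746322/123949 (D = 6 - (-11398 + 53446)/(8*(-106202 - 141696)) = 6 - 5256/(-247898) = 6 - 5256*(-1)/247898 = 6 - ⅛*(-21024/123949) = 6 + 2628/123949 = 746322/123949 ≈ 6.0212)
√(-460755 + D) = √(-460755 + 746322/123949) = √(-57109375173/123949) = I*√7078649943318177/123949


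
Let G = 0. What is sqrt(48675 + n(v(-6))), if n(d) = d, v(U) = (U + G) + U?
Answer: 3*sqrt(5407) ≈ 220.60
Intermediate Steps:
v(U) = 2*U (v(U) = (U + 0) + U = U + U = 2*U)
sqrt(48675 + n(v(-6))) = sqrt(48675 + 2*(-6)) = sqrt(48675 - 12) = sqrt(48663) = 3*sqrt(5407)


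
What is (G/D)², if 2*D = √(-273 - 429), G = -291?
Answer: -18818/39 ≈ -482.51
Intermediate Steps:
D = 3*I*√78/2 (D = √(-273 - 429)/2 = √(-702)/2 = (3*I*√78)/2 = 3*I*√78/2 ≈ 13.248*I)
(G/D)² = (-291*(-I*√78/117))² = (-(-97)*I*√78/39)² = (97*I*√78/39)² = -18818/39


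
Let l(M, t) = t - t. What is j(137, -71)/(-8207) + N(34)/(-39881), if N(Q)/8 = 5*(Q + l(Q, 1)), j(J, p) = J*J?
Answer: -759688009/327303367 ≈ -2.3211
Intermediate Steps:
l(M, t) = 0
j(J, p) = J**2
N(Q) = 40*Q (N(Q) = 8*(5*(Q + 0)) = 8*(5*Q) = 40*Q)
j(137, -71)/(-8207) + N(34)/(-39881) = 137**2/(-8207) + (40*34)/(-39881) = 18769*(-1/8207) + 1360*(-1/39881) = -18769/8207 - 1360/39881 = -759688009/327303367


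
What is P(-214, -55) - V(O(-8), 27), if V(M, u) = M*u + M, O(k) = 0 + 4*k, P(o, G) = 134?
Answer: 1030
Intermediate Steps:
O(k) = 4*k
V(M, u) = M + M*u
P(-214, -55) - V(O(-8), 27) = 134 - 4*(-8)*(1 + 27) = 134 - (-32)*28 = 134 - 1*(-896) = 134 + 896 = 1030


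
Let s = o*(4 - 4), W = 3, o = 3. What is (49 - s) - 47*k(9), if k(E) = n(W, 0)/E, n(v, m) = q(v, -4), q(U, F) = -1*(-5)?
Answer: 206/9 ≈ 22.889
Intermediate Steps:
q(U, F) = 5
n(v, m) = 5
k(E) = 5/E
s = 0 (s = 3*(4 - 4) = 3*0 = 0)
(49 - s) - 47*k(9) = (49 - 1*0) - 235/9 = (49 + 0) - 235/9 = 49 - 47*5/9 = 49 - 235/9 = 206/9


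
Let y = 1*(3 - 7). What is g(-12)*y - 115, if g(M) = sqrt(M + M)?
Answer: -115 - 8*I*sqrt(6) ≈ -115.0 - 19.596*I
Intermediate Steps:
g(M) = sqrt(2)*sqrt(M) (g(M) = sqrt(2*M) = sqrt(2)*sqrt(M))
y = -4 (y = 1*(-4) = -4)
g(-12)*y - 115 = (sqrt(2)*sqrt(-12))*(-4) - 115 = (sqrt(2)*(2*I*sqrt(3)))*(-4) - 115 = (2*I*sqrt(6))*(-4) - 115 = -8*I*sqrt(6) - 115 = -115 - 8*I*sqrt(6)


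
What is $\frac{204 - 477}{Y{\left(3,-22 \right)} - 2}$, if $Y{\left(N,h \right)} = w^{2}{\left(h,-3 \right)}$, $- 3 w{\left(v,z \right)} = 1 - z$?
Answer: $\frac{2457}{2} \approx 1228.5$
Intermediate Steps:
$w{\left(v,z \right)} = - \frac{1}{3} + \frac{z}{3}$ ($w{\left(v,z \right)} = - \frac{1 - z}{3} = - \frac{1}{3} + \frac{z}{3}$)
$Y{\left(N,h \right)} = \frac{16}{9}$ ($Y{\left(N,h \right)} = \left(- \frac{1}{3} + \frac{1}{3} \left(-3\right)\right)^{2} = \left(- \frac{1}{3} - 1\right)^{2} = \left(- \frac{4}{3}\right)^{2} = \frac{16}{9}$)
$\frac{204 - 477}{Y{\left(3,-22 \right)} - 2} = \frac{204 - 477}{\frac{16}{9} - 2} = - \frac{273}{- \frac{2}{9}} = \left(-273\right) \left(- \frac{9}{2}\right) = \frac{2457}{2}$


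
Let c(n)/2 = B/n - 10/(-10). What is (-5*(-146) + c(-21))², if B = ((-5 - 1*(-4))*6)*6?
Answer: 26501904/49 ≈ 5.4086e+5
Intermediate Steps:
B = -36 (B = ((-5 + 4)*6)*6 = -1*6*6 = -6*6 = -36)
c(n) = 2 - 72/n (c(n) = 2*(-36/n - 10/(-10)) = 2*(-36/n - 10*(-⅒)) = 2*(-36/n + 1) = 2*(1 - 36/n) = 2 - 72/n)
(-5*(-146) + c(-21))² = (-5*(-146) + (2 - 72/(-21)))² = (730 + (2 - 72*(-1/21)))² = (730 + (2 + 24/7))² = (730 + 38/7)² = (5148/7)² = 26501904/49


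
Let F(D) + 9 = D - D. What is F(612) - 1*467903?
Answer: -467912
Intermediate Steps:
F(D) = -9 (F(D) = -9 + (D - D) = -9 + 0 = -9)
F(612) - 1*467903 = -9 - 1*467903 = -9 - 467903 = -467912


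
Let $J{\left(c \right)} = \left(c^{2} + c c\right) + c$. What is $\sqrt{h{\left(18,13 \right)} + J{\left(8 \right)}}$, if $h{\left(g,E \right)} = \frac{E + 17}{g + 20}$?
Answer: $\frac{\sqrt{49381}}{19} \approx 11.696$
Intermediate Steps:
$h{\left(g,E \right)} = \frac{17 + E}{20 + g}$
$J{\left(c \right)} = c + 2 c^{2}$ ($J{\left(c \right)} = \left(c^{2} + c^{2}\right) + c = 2 c^{2} + c = c + 2 c^{2}$)
$\sqrt{h{\left(18,13 \right)} + J{\left(8 \right)}} = \sqrt{\frac{17 + 13}{20 + 18} + 8 \left(1 + 2 \cdot 8\right)} = \sqrt{\frac{1}{38} \cdot 30 + 8 \left(1 + 16\right)} = \sqrt{\frac{1}{38} \cdot 30 + 8 \cdot 17} = \sqrt{\frac{15}{19} + 136} = \sqrt{\frac{2599}{19}} = \frac{\sqrt{49381}}{19}$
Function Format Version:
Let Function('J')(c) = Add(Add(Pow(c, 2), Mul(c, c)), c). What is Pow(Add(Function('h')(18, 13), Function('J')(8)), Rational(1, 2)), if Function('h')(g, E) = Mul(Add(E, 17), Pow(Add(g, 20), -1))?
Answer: Mul(Rational(1, 19), Pow(49381, Rational(1, 2))) ≈ 11.696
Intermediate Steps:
Function('h')(g, E) = Mul(Pow(Add(20, g), -1), Add(17, E)) (Function('h')(g, E) = Mul(Add(17, E), Pow(Add(20, g), -1)) = Mul(Pow(Add(20, g), -1), Add(17, E)))
Function('J')(c) = Add(c, Mul(2, Pow(c, 2))) (Function('J')(c) = Add(Add(Pow(c, 2), Pow(c, 2)), c) = Add(Mul(2, Pow(c, 2)), c) = Add(c, Mul(2, Pow(c, 2))))
Pow(Add(Function('h')(18, 13), Function('J')(8)), Rational(1, 2)) = Pow(Add(Mul(Pow(Add(20, 18), -1), Add(17, 13)), Mul(8, Add(1, Mul(2, 8)))), Rational(1, 2)) = Pow(Add(Mul(Pow(38, -1), 30), Mul(8, Add(1, 16))), Rational(1, 2)) = Pow(Add(Mul(Rational(1, 38), 30), Mul(8, 17)), Rational(1, 2)) = Pow(Add(Rational(15, 19), 136), Rational(1, 2)) = Pow(Rational(2599, 19), Rational(1, 2)) = Mul(Rational(1, 19), Pow(49381, Rational(1, 2)))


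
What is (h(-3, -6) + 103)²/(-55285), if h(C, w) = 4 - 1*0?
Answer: -11449/55285 ≈ -0.20709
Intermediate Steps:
h(C, w) = 4 (h(C, w) = 4 + 0 = 4)
(h(-3, -6) + 103)²/(-55285) = (4 + 103)²/(-55285) = 107²*(-1/55285) = 11449*(-1/55285) = -11449/55285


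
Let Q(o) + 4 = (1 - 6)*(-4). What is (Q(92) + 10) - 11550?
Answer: -11524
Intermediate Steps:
Q(o) = 16 (Q(o) = -4 + (1 - 6)*(-4) = -4 - 5*(-4) = -4 + 20 = 16)
(Q(92) + 10) - 11550 = (16 + 10) - 11550 = 26 - 11550 = -11524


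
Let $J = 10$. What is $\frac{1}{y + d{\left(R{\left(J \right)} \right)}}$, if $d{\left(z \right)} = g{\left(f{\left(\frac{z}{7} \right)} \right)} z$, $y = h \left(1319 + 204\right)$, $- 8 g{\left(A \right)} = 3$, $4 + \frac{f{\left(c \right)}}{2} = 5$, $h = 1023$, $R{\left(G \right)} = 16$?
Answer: $\frac{1}{1558023} \approx 6.4184 \cdot 10^{-7}$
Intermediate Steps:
$f{\left(c \right)} = 2$ ($f{\left(c \right)} = -8 + 2 \cdot 5 = -8 + 10 = 2$)
$g{\left(A \right)} = - \frac{3}{8}$ ($g{\left(A \right)} = \left(- \frac{1}{8}\right) 3 = - \frac{3}{8}$)
$y = 1558029$ ($y = 1023 \left(1319 + 204\right) = 1023 \cdot 1523 = 1558029$)
$d{\left(z \right)} = - \frac{3 z}{8}$
$\frac{1}{y + d{\left(R{\left(J \right)} \right)}} = \frac{1}{1558029 - 6} = \frac{1}{1558023}$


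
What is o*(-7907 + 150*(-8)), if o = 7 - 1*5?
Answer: -18214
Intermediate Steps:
o = 2 (o = 7 - 5 = 2)
o*(-7907 + 150*(-8)) = 2*(-7907 + 150*(-8)) = 2*(-7907 - 1200) = 2*(-9107) = -18214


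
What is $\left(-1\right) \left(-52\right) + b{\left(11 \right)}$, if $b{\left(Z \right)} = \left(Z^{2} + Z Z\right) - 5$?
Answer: $289$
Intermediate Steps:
$b{\left(Z \right)} = -5 + 2 Z^{2}$ ($b{\left(Z \right)} = \left(Z^{2} + Z^{2}\right) - 5 = 2 Z^{2} - 5 = -5 + 2 Z^{2}$)
$\left(-1\right) \left(-52\right) + b{\left(11 \right)} = \left(-1\right) \left(-52\right) - \left(5 - 2 \cdot 11^{2}\right) = 52 + \left(-5 + 2 \cdot 121\right) = 52 + \left(-5 + 242\right) = 52 + 237 = 289$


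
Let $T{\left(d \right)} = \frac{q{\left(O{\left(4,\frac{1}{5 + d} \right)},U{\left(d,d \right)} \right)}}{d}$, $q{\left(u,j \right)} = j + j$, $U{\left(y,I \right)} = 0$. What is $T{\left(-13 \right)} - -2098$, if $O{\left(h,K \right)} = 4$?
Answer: $2098$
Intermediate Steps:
$q{\left(u,j \right)} = 2 j$
$T{\left(d \right)} = 0$ ($T{\left(d \right)} = \frac{2 \cdot 0}{d} = \frac{0}{d} = 0$)
$T{\left(-13 \right)} - -2098 = 0 - -2098 = 0 + 2098 = 2098$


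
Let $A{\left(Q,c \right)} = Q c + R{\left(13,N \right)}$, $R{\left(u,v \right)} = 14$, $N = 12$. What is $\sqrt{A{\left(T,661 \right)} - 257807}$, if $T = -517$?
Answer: $i \sqrt{599530} \approx 774.29 i$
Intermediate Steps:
$A{\left(Q,c \right)} = 14 + Q c$ ($A{\left(Q,c \right)} = Q c + 14 = 14 + Q c$)
$\sqrt{A{\left(T,661 \right)} - 257807} = \sqrt{\left(14 - 341737\right) - 257807} = \sqrt{-341723 - 257807} = \sqrt{-599530} = i \sqrt{599530}$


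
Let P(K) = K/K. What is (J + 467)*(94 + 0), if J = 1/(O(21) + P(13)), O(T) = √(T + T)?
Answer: 1799724/41 + 94*√42/41 ≈ 43911.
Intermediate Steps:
O(T) = √2*√T (O(T) = √(2*T) = √2*√T)
P(K) = 1
J = 1/(1 + √42) (J = 1/(√2*√21 + 1) = 1/(√42 + 1) = 1/(1 + √42) ≈ 0.13368)
(J + 467)*(94 + 0) = ((-1/41 + √42/41) + 467)*(94 + 0) = (19146/41 + √42/41)*94 = 1799724/41 + 94*√42/41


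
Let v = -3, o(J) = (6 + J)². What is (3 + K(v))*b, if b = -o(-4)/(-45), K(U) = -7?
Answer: -16/45 ≈ -0.35556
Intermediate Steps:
b = 4/45 (b = -(6 - 4)²/(-45) = -2²*(-1)/45 = -4*(-1)/45 = -1*(-4/45) = 4/45 ≈ 0.088889)
(3 + K(v))*b = (3 - 7)*(4/45) = -4*4/45 = -16/45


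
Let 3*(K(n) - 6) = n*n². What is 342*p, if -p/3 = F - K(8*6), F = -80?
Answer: 37910700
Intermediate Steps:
K(n) = 6 + n³/3 (K(n) = 6 + (n*n²)/3 = 6 + n³/3)
p = 110850 (p = -3*(-80 - (6 + (8*6)³/3)) = -3*(-80 - (6 + (⅓)*48³)) = -3*(-80 - (6 + (⅓)*110592)) = -3*(-80 - (6 + 36864)) = -3*(-80 - 1*36870) = -3*(-80 - 36870) = -3*(-36950) = 110850)
342*p = 342*110850 = 37910700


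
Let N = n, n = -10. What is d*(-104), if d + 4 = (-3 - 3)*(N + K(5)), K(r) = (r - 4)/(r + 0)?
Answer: -28496/5 ≈ -5699.2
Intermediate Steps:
K(r) = (-4 + r)/r
N = -10
d = 274/5 (d = -4 + (-3 - 3)*(-10 + (-4 + 5)/5) = -4 - 6*(-10 + (⅕)*1) = -4 - 6*(-10 + ⅕) = -4 - 6*(-49/5) = -4 + 294/5 = 274/5 ≈ 54.800)
d*(-104) = (274/5)*(-104) = -28496/5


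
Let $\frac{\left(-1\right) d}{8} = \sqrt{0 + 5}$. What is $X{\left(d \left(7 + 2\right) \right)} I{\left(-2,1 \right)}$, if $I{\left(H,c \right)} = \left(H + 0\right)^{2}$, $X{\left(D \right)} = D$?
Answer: $- 288 \sqrt{5} \approx -643.99$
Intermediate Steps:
$d = - 8 \sqrt{5}$ ($d = - 8 \sqrt{0 + 5} = - 8 \sqrt{5} \approx -17.889$)
$I{\left(H,c \right)} = H^{2}$
$X{\left(d \left(7 + 2\right) \right)} I{\left(-2,1 \right)} = - 8 \sqrt{5} \left(7 + 2\right) \left(-2\right)^{2} = - 8 \sqrt{5} \cdot 9 \cdot 4 = - 72 \sqrt{5} \cdot 4 = - 288 \sqrt{5}$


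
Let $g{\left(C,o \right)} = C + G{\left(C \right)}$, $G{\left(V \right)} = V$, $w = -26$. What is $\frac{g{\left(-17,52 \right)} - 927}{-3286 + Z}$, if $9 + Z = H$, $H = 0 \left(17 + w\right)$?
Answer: $\frac{961}{3295} \approx 0.29165$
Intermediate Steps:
$H = 0$ ($H = 0 \left(17 - 26\right) = 0 \left(-9\right) = 0$)
$Z = -9$ ($Z = -9 + 0 = -9$)
$g{\left(C,o \right)} = 2 C$ ($g{\left(C,o \right)} = C + C = 2 C$)
$\frac{g{\left(-17,52 \right)} - 927}{-3286 + Z} = \frac{2 \left(-17\right) - 927}{-3286 - 9} = \frac{-34 - 927}{-3295} = \left(-961\right) \left(- \frac{1}{3295}\right) = \frac{961}{3295}$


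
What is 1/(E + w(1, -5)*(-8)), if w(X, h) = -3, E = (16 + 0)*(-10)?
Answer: -1/136 ≈ -0.0073529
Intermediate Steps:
E = -160 (E = 16*(-10) = -160)
1/(E + w(1, -5)*(-8)) = 1/(-160 - 3*(-8)) = 1/(-160 + 24) = 1/(-136) = -1/136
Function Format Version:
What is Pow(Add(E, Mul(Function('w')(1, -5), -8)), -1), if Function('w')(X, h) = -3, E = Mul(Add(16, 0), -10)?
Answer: Rational(-1, 136) ≈ -0.0073529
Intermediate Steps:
E = -160 (E = Mul(16, -10) = -160)
Pow(Add(E, Mul(Function('w')(1, -5), -8)), -1) = Pow(Add(-160, Mul(-3, -8)), -1) = Pow(Add(-160, 24), -1) = Pow(-136, -1) = Rational(-1, 136)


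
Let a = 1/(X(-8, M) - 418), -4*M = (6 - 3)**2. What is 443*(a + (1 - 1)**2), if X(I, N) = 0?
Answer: -443/418 ≈ -1.0598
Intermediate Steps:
M = -9/4 (M = -(6 - 3)**2/4 = -1/4*3**2 = -1/4*9 = -9/4 ≈ -2.2500)
a = -1/418 (a = 1/(0 - 418) = 1/(-418) = -1/418 ≈ -0.0023923)
443*(a + (1 - 1)**2) = 443*(-1/418 + (1 - 1)**2) = 443*(-1/418 + 0**2) = 443*(-1/418 + 0) = 443*(-1/418) = -443/418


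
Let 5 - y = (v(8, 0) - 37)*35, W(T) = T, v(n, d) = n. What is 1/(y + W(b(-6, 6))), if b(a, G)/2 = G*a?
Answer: 1/948 ≈ 0.0010549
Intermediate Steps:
b(a, G) = 2*G*a (b(a, G) = 2*(G*a) = 2*G*a)
y = 1020 (y = 5 - (8 - 37)*35 = 5 - (-29)*35 = 5 - 1*(-1015) = 5 + 1015 = 1020)
1/(y + W(b(-6, 6))) = 1/(1020 + 2*6*(-6)) = 1/(1020 - 72) = 1/948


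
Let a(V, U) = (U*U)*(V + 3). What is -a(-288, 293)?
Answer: 24466965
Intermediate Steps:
a(V, U) = U**2*(3 + V)
-a(-288, 293) = -293**2*(3 - 288) = -85849*(-285) = -1*(-24466965) = 24466965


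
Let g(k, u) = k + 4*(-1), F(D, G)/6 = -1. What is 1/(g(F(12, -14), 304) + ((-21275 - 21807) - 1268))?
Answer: -1/44360 ≈ -2.2543e-5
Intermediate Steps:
F(D, G) = -6 (F(D, G) = 6*(-1) = -6)
g(k, u) = -4 + k (g(k, u) = k - 4 = -4 + k)
1/(g(F(12, -14), 304) + ((-21275 - 21807) - 1268)) = 1/((-4 - 6) + ((-21275 - 21807) - 1268)) = 1/(-10 + (-43082 - 1268)) = 1/(-10 - 44350) = 1/(-44360) = -1/44360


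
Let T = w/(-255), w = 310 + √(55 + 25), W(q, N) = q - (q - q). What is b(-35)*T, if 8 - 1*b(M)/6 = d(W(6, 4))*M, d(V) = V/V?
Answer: -5332/17 - 344*√5/85 ≈ -322.70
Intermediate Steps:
W(q, N) = q (W(q, N) = q - 1*0 = q + 0 = q)
d(V) = 1
w = 310 + 4*√5 (w = 310 + √80 = 310 + 4*√5 ≈ 318.94)
b(M) = 48 - 6*M
T = -62/51 - 4*√5/255 (T = (310 + 4*√5)/(-255) = (310 + 4*√5)*(-1/255) = -62/51 - 4*√5/255 ≈ -1.2508)
b(-35)*T = (48 - 6*(-35))*(-62/51 - 4*√5/255) = (48 + 210)*(-62/51 - 4*√5/255) = 258*(-62/51 - 4*√5/255) = -5332/17 - 344*√5/85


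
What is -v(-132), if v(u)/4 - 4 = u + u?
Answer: 1040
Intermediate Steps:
v(u) = 16 + 8*u (v(u) = 16 + 4*(u + u) = 16 + 4*(2*u) = 16 + 8*u)
-v(-132) = -(16 + 8*(-132)) = -(16 - 1056) = -1*(-1040) = 1040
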